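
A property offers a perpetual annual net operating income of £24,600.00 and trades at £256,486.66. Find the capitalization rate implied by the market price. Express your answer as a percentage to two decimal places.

9.59%

P = C/r ⇒ r = C/P = £24,600.00/£256,486.66 = 0.095911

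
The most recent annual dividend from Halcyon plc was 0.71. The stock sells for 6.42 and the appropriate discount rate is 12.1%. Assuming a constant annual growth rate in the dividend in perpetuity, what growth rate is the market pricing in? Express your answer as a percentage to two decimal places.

P = D₀(1+g)/(r−g) ⇒ P(r−g) = D₀(1+g) ⇒ g(P+D₀) = P·r − D₀
g = (P·r − D₀)/(P + D₀) = (6.42×0.121 − 0.71) / (6.42 + 0.71) = 0.009372

0.94%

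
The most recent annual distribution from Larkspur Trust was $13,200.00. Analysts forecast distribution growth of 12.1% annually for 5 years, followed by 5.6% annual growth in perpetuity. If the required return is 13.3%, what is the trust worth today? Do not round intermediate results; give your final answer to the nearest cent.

D_1 = 14797.20000
D_2 = 16587.66120
D_3 = 18594.76821
D_4 = 20844.73516
D_5 = 23366.94811
Terminal value at year 5: TV = D_5×(1+g_2)/(r−g_2) = 24675.49721/0.077 = 320461.00268
P_0 = D_1/(1+r)^1 + D_2/(1+r)^2 + D_3/(1+r)^3 + D_4/(1+r)^4 + D_5/(1+r)^5 + TV/(1+r)^5
    = 13060.19417 + 12921.86908 + 12785.00904 + 12649.59853 + 12515.62220 + 171642.81871 = 235575.11173

$235575.11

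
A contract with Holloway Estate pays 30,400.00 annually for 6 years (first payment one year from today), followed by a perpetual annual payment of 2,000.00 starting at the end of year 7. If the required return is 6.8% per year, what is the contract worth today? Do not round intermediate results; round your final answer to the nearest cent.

165621.36

PV of 6-year annuity: 30,400.00 × [1 − (1+0.068)^−6] / 0.068 = 145801.81812
Perpetuity value at year 6: 2,000.00 / 0.068 = 29411.76471
PV of perpetuity: 29411.76471 / (1+0.068)^6 = 19819.53983
Total PV = 145801.81812 + 19819.53983 = 165621.35795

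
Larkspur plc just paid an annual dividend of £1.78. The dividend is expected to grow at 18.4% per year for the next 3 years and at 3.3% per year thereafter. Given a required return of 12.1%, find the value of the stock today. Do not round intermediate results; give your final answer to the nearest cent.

£30.58

D_1 = 2.10752
D_2 = 2.49530
D_3 = 2.95444
Terminal value at year 3: TV = D_3×(1+g_2)/(r−g_2) = 3.05194/0.088 = 34.68109
P_0 = D_1/(1+r)^1 + D_2/(1+r)^2 + D_3/(1+r)^3 + TV/(1+r)^3
    = 1.88004 + 1.98569 + 2.09729 + 24.61931 = 30.58233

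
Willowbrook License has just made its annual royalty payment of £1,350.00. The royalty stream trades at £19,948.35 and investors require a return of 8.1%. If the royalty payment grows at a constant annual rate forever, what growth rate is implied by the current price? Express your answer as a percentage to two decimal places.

P = D₀(1+g)/(r−g) ⇒ P(r−g) = D₀(1+g) ⇒ g(P+D₀) = P·r − D₀
g = (P·r − D₀)/(P + D₀) = (£19,948.35×0.081 − £1,350.00) / (£19,948.35 + £1,350.00) = 0.012481

1.25%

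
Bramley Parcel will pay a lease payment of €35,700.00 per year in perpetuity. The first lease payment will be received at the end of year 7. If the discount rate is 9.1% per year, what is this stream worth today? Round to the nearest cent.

€232636.75

Value at end of year 6: C / r = €35,700.00 / 0.091 = €392,307.6923
Discount to today: PV = €392,307.6923 / (1 + 0.091)^6 = €392,307.6923 / 1.686353 = €232,636.75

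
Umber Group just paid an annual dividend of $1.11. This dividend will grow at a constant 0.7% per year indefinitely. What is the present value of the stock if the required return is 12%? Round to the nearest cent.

D₁ = D₀ × (1 + g) = $1.11 × 1.007 = $1.1178
Growing perpetuity: P = D₁ / (r − g) = $1.1178 / (0.12 − 0.007) = $9.89

$9.89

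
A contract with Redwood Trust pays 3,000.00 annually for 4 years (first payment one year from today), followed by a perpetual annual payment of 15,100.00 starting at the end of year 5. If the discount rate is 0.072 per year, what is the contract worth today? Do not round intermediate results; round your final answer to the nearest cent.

168921.34

PV of 4-year annuity: 3,000.00 × [1 − (1+0.072)^−4] / 0.072 = 10115.92179
Perpetuity value at year 4: 15,100.00 / 0.072 = 209722.22222
PV of perpetuity: 209722.22222 / (1+0.072)^4 = 158805.41587
Total PV = 10115.92179 + 158805.41587 = 168921.33766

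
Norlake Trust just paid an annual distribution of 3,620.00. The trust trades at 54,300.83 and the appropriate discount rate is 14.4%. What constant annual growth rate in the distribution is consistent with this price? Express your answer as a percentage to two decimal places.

7.25%

P = D₀(1+g)/(r−g) ⇒ P(r−g) = D₀(1+g) ⇒ g(P+D₀) = P·r − D₀
g = (P·r − D₀)/(P + D₀) = (54,300.83×0.144 − 3,620.00) / (54,300.83 + 3,620.00) = 0.072501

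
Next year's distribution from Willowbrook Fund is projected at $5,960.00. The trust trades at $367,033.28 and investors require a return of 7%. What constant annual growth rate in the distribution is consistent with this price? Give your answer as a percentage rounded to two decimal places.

P = D₁/(r−g) ⇒ g = r − D₁/P = 0.07 − $5,960.00/$367,033.28 = 0.053762

5.38%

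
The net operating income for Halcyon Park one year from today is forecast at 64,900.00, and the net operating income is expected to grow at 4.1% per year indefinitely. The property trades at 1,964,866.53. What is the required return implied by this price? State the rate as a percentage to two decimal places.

P = D₁/(r − g) ⇒ r = D₁/P + g = 64,900.0000/1,964,866.53 + 0.041 = 0.033030 + 0.041 = 0.074030

7.40%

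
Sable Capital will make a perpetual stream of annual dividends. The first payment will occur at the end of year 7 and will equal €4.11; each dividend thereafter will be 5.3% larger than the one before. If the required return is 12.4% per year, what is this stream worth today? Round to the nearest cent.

€28.71

Value at end of year 6: C₁ / (r − g) = €4.11 / (0.124 − 0.053) = €57.8873
Discount to today: PV = €57.8873 / (1 + 0.124)^6 = €57.8873 / 2.016498 = €28.71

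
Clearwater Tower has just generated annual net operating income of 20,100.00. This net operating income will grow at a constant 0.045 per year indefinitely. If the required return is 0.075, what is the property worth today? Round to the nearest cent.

700150.00

D₁ = D₀ × (1 + g) = 20,100.00 × 1.045 = 21,004.5000
Growing perpetuity: P = D₁ / (r − g) = 21,004.5000 / (0.075 − 0.045) = 700,150.00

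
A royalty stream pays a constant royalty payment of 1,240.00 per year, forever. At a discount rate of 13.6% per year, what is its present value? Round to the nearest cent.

Level perpetuity: PV = C / r = 1,240.00 / 0.136 = 9,117.65

9117.65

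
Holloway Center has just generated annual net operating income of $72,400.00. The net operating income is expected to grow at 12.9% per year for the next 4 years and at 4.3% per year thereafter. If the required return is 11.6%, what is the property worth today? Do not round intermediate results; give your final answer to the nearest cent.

D_1 = 81739.60000
D_2 = 92284.00840
D_3 = 104188.64548
D_4 = 117628.98075
Terminal value at year 4: TV = D_4×(1+g_2)/(r−g_2) = 122687.02692/0.073 = 1680644.20443
P_0 = D_1/(1+r)^1 + D_2/(1+r)^2 + D_3/(1+r)^3 + D_4/(1+r)^4 + TV/(1+r)^4
    = 73243.36918 + 74096.56254 + 74959.69455 + 75832.88095 + 1083475.27167 = 1381607.77889

$1381607.78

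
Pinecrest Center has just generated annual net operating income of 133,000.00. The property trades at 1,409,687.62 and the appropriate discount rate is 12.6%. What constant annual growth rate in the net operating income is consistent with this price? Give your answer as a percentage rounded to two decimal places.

P = D₀(1+g)/(r−g) ⇒ P(r−g) = D₀(1+g) ⇒ g(P+D₀) = P·r − D₀
g = (P·r − D₀)/(P + D₀) = (1,409,687.62×0.126 − 133,000.00) / (1,409,687.62 + 133,000.00) = 0.028924

2.89%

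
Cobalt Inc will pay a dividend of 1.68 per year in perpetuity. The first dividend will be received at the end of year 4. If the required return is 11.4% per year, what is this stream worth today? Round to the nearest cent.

10.66

Value at end of year 3: C / r = 1.68 / 0.114 = 14.7368
Discount to today: PV = 14.7368 / (1 + 0.114)^3 = 14.7368 / 1.382470 = 10.66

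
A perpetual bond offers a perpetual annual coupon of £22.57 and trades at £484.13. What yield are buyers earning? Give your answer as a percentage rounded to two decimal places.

P = C/r ⇒ r = C/P = £22.57/£484.13 = 0.046620

4.66%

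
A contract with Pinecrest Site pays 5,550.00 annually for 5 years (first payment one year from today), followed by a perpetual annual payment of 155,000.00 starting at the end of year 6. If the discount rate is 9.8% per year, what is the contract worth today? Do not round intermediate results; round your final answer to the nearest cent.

PV of 5-year annuity: 5,550.00 × [1 − (1+0.098)^−5] / 0.098 = 21146.80352
Perpetuity value at year 5: 155,000.00 / 0.098 = 1581632.65306
PV of perpetuity: 1581632.65306 / (1+0.098)^5 = 991046.24854
Total PV = 21146.80352 + 991046.24854 = 1012193.05205

1012193.05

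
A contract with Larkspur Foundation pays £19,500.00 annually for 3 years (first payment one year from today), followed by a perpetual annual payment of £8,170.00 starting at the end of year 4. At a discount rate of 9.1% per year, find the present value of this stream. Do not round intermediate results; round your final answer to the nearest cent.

£118408.75

PV of 3-year annuity: £19,500.00 × [1 − (1+0.091)^−3] / 0.091 = 49272.40756
Perpetuity value at year 3: £8,170.00 / 0.091 = 89780.21978
PV of perpetuity: 89780.21978 / (1+0.091)^3 = 69136.34441
Total PV = 49272.40756 + 69136.34441 = 118408.75197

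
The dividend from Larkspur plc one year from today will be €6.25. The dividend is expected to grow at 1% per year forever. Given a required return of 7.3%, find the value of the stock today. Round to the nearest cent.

€99.21

Growing perpetuity: P = D₁ / (r − g) = €6.2500 / (0.073 − 0.01) = €99.21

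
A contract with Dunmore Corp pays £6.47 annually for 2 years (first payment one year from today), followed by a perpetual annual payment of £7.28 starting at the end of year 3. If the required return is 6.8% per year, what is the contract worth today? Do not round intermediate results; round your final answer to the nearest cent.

PV of 2-year annuity: £6.47 × [1 − (1+0.068)^−2] / 0.068 = 11.73039
Perpetuity value at year 2: £7.28 / 0.068 = 107.05882
PV of perpetuity: 107.05882 / (1+0.068)^2 = 93.85987
Total PV = 11.73039 + 93.85987 = 105.59026

£105.59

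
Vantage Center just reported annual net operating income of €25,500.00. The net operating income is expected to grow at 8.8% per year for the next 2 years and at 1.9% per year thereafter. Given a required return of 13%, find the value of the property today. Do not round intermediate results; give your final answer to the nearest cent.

D_1 = 27744.00000
D_2 = 30185.47200
Terminal value at year 2: TV = D_2×(1+g_2)/(r−g_2) = 30758.99597/0.111 = 277108.07178
P_0 = D_1/(1+r)^1 + D_2/(1+r)^2 + TV/(1+r)^2
    = 24552.21239 + 23639.65228 + 217016.26735 = 265208.13203

€265208.13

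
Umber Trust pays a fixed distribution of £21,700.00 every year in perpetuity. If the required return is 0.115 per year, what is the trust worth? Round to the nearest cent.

Level perpetuity: PV = C / r = £21,700.00 / 0.115 = £188,695.65

£188695.65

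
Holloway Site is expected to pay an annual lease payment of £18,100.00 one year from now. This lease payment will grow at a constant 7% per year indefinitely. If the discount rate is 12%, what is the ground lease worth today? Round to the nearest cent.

Growing perpetuity: P = D₁ / (r − g) = £18,100.0000 / (0.12 − 0.07) = £362,000.00

£362000.00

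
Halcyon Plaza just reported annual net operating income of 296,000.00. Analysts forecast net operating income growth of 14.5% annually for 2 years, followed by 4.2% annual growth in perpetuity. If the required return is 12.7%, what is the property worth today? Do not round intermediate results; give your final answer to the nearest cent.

4351705.20

D_1 = 338920.00000
D_2 = 388063.40000
Terminal value at year 2: TV = D_2×(1+g_2)/(r−g_2) = 404362.06280/0.085 = 4757200.73882
P_0 = D_1/(1+r)^1 + D_2/(1+r)^2 + TV/(1+r)^2
    = 300727.59539 + 305530.69806 + 3745446.91037 = 4351705.20382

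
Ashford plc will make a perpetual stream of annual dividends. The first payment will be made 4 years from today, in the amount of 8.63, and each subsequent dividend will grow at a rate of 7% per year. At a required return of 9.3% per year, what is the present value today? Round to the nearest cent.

287.36

Value at end of year 3: C₁ / (r − g) = 8.63 / (0.093 − 0.07) = 375.2174
Discount to today: PV = 375.2174 / (1 + 0.093)^3 = 375.2174 / 1.305751 = 287.36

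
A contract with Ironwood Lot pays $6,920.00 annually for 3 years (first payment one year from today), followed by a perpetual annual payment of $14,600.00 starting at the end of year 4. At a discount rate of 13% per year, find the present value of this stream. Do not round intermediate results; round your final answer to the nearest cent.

$94174.04

PV of 3-year annuity: $6,920.00 × [1 − (1+0.13)^−3] / 0.13 = 16339.17598
Perpetuity value at year 3: $14,600.00 / 0.13 = 112307.69231
PV of perpetuity: 112307.69231 / (1+0.13)^3 = 77834.86438
Total PV = 16339.17598 + 77834.86438 = 94174.04036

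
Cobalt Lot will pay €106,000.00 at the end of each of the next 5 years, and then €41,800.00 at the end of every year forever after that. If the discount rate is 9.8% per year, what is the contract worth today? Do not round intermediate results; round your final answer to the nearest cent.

PV of 5-year annuity: €106,000.00 × [1 − (1+0.098)^−5] / 0.098 = 403884.89600
Perpetuity value at year 5: €41,800.00 / 0.098 = 426530.61224
PV of perpetuity: 426530.61224 / (1+0.098)^5 = 267262.79477
Total PV = 403884.89600 + 267262.79477 = 671147.69076

€671147.69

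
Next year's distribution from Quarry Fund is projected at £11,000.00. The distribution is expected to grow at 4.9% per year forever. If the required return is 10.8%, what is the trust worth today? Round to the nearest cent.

Growing perpetuity: P = D₁ / (r − g) = £11,000.0000 / (0.108 − 0.049) = £186,440.68

£186440.68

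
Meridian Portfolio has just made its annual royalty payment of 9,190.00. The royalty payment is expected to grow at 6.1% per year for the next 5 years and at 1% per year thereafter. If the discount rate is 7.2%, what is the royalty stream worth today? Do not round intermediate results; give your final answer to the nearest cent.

186737.87

D_1 = 9750.59000
D_2 = 10345.37599
D_3 = 10976.44393
D_4 = 11646.00700
D_5 = 12356.41343
Terminal value at year 5: TV = D_5×(1+g_2)/(r−g_2) = 12479.97757/0.062 = 201289.96075
P_0 = D_1/(1+r)^1 + D_2/(1+r)^2 + D_3/(1+r)^3 + D_4/(1+r)^4 + D_5/(1+r)^5 + TV/(1+r)^5
    = 9095.69963 + 9002.36689 + 8909.99185 + 8818.56470 + 8728.07570 + 142183.16860 = 186737.86736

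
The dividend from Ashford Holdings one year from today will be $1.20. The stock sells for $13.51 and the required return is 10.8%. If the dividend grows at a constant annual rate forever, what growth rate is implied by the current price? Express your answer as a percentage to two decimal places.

P = D₁/(r−g) ⇒ g = r − D₁/P = 0.108 − $1.20/$13.51 = 0.019177

1.92%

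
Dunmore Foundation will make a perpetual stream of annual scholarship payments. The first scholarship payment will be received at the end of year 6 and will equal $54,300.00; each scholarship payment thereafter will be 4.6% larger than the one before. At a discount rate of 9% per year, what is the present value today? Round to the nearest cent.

Value at end of year 5: C₁ / (r − g) = $54,300.00 / (0.09 − 0.046) = $1,234,090.9091
Discount to today: PV = $1,234,090.9091 / (1 + 0.09)^5 = $1,234,090.9091 / 1.538624 = $802,074.42

$802074.42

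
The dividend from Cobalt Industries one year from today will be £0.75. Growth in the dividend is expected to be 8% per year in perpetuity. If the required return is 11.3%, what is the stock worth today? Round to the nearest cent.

Growing perpetuity: P = D₁ / (r − g) = £0.7500 / (0.113 − 0.08) = £22.73

£22.73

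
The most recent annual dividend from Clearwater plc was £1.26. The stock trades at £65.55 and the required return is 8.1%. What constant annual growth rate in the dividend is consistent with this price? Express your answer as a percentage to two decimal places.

P = D₀(1+g)/(r−g) ⇒ P(r−g) = D₀(1+g) ⇒ g(P+D₀) = P·r − D₀
g = (P·r − D₀)/(P + D₀) = (£65.55×0.081 − £1.26) / (£65.55 + £1.26) = 0.060613

6.06%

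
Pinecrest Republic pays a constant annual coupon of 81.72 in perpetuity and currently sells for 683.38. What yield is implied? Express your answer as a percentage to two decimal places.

11.96%

P = C/r ⇒ r = C/P = 81.72/683.38 = 0.119582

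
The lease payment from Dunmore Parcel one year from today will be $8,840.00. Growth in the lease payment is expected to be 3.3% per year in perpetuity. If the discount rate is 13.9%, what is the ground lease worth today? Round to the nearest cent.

$83396.23

Growing perpetuity: P = D₁ / (r − g) = $8,840.0000 / (0.139 − 0.033) = $83,396.23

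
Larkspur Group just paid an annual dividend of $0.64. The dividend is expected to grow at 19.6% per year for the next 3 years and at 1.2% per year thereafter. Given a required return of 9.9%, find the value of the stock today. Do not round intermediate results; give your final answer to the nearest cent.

D_1 = 0.76544
D_2 = 0.91547
D_3 = 1.09490
Terminal value at year 3: TV = D_3×(1+g_2)/(r−g_2) = 1.10804/0.087 = 12.73605
P_0 = D_1/(1+r)^1 + D_2/(1+r)^2 + D_3/(1+r)^3 + TV/(1+r)^3
    = 0.69649 + 0.75796 + 0.82486 + 9.59493 = 11.87424

$11.87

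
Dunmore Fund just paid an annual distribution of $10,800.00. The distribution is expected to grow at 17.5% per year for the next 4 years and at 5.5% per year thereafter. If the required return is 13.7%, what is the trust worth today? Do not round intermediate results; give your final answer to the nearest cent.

$205411.25

D_1 = 12690.00000
D_2 = 14910.75000
D_3 = 17520.13125
D_4 = 20586.15422
Terminal value at year 4: TV = D_4×(1+g_2)/(r−g_2) = 21718.39270/0.082 = 264858.44757
P_0 = D_1/(1+r)^1 + D_2/(1+r)^2 + D_3/(1+r)^3 + D_4/(1+r)^4 + TV/(1+r)^4
    = 11160.94987 + 11533.96314 + 11919.44300 + 12317.80609 + 158479.09060 = 205411.25271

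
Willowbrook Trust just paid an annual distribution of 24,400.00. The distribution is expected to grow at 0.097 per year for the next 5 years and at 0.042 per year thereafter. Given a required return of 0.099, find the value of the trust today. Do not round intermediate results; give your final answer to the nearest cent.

D_1 = 26766.80000
D_2 = 29363.17960
D_3 = 32211.40802
D_4 = 35335.91460
D_5 = 38763.49832
Terminal value at year 5: TV = D_5×(1+g_2)/(r−g_2) = 40391.56524/0.057 = 708623.95166
P_0 = D_1/(1+r)^1 + D_2/(1+r)^2 + D_3/(1+r)^3 + D_4/(1+r)^4 + D_5/(1+r)^5 + TV/(1+r)^5
    = 24355.59600 + 24311.27280 + 24267.03027 + 24222.86825 + 24178.78659 + 442005.18648 = 563340.74039

563340.74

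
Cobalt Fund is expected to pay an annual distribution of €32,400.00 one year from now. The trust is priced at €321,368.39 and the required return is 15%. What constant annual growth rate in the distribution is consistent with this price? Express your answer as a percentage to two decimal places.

4.92%

P = D₁/(r−g) ⇒ g = r − D₁/P = 0.15 − €32,400.00/€321,368.39 = 0.049181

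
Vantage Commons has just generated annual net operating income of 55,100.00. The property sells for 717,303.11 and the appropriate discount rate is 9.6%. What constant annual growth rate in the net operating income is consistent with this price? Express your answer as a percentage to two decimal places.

P = D₀(1+g)/(r−g) ⇒ P(r−g) = D₀(1+g) ⇒ g(P+D₀) = P·r − D₀
g = (P·r − D₀)/(P + D₀) = (717,303.11×0.096 − 55,100.00) / (717,303.11 + 55,100.00) = 0.017816

1.78%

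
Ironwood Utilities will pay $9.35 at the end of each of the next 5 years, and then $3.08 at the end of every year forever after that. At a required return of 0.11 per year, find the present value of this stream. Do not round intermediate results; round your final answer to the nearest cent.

$51.17

PV of 5-year annuity: $9.35 × [1 − (1+0.11)^−5] / 0.11 = 34.55664
Perpetuity value at year 5: $3.08 / 0.11 = 28.00000
PV of perpetuity: 28.00000 / (1+0.11)^5 = 16.61664
Total PV = 34.55664 + 16.61664 = 51.17327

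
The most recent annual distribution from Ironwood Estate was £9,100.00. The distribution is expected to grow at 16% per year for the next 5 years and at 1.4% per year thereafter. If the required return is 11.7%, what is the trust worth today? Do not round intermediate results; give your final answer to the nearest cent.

£159242.02

D_1 = 10556.00000
D_2 = 12244.96000
D_3 = 14204.15360
D_4 = 16476.81818
D_5 = 19113.10908
Terminal value at year 5: TV = D_5×(1+g_2)/(r−g_2) = 19380.69261/0.103 = 188162.06419
P_0 = D_1/(1+r)^1 + D_2/(1+r)^2 + D_3/(1+r)^3 + D_4/(1+r)^4 + D_5/(1+r)^5 + TV/(1+r)^5
    = 9450.31334 + 9814.11233 + 10191.91612 + 10584.26383 + 10991.71535 + 108209.70253 = 159242.02350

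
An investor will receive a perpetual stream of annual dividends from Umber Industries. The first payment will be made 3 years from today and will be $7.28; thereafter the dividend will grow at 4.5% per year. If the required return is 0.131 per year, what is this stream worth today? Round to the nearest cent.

$66.18

Value at end of year 2: C₁ / (r − g) = $7.28 / (0.131 − 0.045) = $84.6512
Discount to today: PV = $84.6512 / (1 + 0.131)^2 = $84.6512 / 1.279161 = $66.18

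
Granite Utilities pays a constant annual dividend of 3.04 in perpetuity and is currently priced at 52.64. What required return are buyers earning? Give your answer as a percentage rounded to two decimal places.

5.78%

P = C/r ⇒ r = C/P = 3.04/52.64 = 0.057751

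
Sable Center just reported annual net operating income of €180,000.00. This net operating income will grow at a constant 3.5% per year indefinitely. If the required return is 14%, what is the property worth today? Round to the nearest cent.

D₁ = D₀ × (1 + g) = €180,000.00 × 1.035 = €186,300.0000
Growing perpetuity: P = D₁ / (r − g) = €186,300.0000 / (0.14 − 0.035) = €1,774,285.71

€1774285.71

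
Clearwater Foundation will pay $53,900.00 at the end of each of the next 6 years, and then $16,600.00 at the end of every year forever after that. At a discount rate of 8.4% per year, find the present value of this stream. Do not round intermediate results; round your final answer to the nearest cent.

$367979.87

PV of 6-year annuity: $53,900.00 × [1 − (1+0.084)^−6] / 0.084 = 246178.23379
Perpetuity value at year 6: $16,600.00 / 0.084 = 197619.04762
PV of perpetuity: 197619.04762 / (1+0.084)^6 = 121801.63239
Total PV = 246178.23379 + 121801.63239 = 367979.86618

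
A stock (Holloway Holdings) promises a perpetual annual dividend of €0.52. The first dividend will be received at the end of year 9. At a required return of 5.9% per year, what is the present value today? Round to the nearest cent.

Value at end of year 8: C / r = €0.52 / 0.059 = €8.8136
Discount to today: PV = €8.8136 / (1 + 0.059)^8 = €8.8136 / 1.581859 = €5.57

€5.57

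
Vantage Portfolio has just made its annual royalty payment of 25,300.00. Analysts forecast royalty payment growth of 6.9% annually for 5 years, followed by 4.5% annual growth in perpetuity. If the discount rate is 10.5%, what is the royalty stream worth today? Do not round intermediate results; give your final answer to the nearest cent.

D_1 = 27045.70000
D_2 = 28911.85330
D_3 = 30906.77118
D_4 = 33039.33839
D_5 = 35319.05274
Terminal value at year 5: TV = D_5×(1+g_2)/(r−g_2) = 36908.41011/0.06 = 615140.16852
P_0 = D_1/(1+r)^1 + D_2/(1+r)^2 + D_3/(1+r)^3 + D_4/(1+r)^4 + D_5/(1+r)^5 + TV/(1+r)^5
    = 24475.74661 + 23678.34672 + 22906.92547 + 22160.63649 + 21438.66100 + 373390.01249 = 488050.32878

488050.33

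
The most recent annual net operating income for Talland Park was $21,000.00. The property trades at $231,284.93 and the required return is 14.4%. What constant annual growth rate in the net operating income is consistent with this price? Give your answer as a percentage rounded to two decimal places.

4.88%

P = D₀(1+g)/(r−g) ⇒ P(r−g) = D₀(1+g) ⇒ g(P+D₀) = P·r − D₀
g = (P·r − D₀)/(P + D₀) = ($231,284.93×0.144 − $21,000.00) / ($231,284.93 + $21,000.00) = 0.048774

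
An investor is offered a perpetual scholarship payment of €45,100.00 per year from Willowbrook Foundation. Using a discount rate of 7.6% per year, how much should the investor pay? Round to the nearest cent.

Level perpetuity: PV = C / r = €45,100.00 / 0.076 = €593,421.05

€593421.05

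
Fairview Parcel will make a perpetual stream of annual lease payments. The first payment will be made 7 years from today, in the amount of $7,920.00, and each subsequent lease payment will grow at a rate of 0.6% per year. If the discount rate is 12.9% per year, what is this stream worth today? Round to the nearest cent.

$31092.56

Value at end of year 6: C₁ / (r − g) = $7,920.00 / (0.129 − 0.006) = $64,390.2439
Discount to today: PV = $64,390.2439 / (1 + 0.129)^6 = $64,390.2439 / 2.070922 = $31,092.56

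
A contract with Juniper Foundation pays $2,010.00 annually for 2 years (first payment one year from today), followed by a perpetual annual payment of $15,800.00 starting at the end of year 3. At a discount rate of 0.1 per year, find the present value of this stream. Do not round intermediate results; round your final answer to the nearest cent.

PV of 2-year annuity: $2,010.00 × [1 − (1+0.1)^−2] / 0.1 = 3488.42975
Perpetuity value at year 2: $15,800.00 / 0.1 = 158000.00000
PV of perpetuity: 158000.00000 / (1+0.1)^2 = 130578.51240
Total PV = 3488.42975 + 130578.51240 = 134066.94215

$134066.94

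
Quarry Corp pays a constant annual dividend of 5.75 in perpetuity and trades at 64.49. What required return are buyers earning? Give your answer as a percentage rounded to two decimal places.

P = C/r ⇒ r = C/P = 5.75/64.49 = 0.089161

8.92%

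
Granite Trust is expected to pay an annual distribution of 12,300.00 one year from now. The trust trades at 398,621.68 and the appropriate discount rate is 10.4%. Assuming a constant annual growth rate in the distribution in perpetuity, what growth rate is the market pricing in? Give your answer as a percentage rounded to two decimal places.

7.31%

P = D₁/(r−g) ⇒ g = r − D₁/P = 0.104 − 12,300.00/398,621.68 = 0.073144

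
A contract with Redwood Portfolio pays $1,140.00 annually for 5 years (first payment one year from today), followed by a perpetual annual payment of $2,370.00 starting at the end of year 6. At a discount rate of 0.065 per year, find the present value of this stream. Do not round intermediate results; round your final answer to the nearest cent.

PV of 5-year annuity: $1,140.00 × [1 − (1+0.065)^−5] / 0.065 = 4737.47456
Perpetuity value at year 5: $2,370.00 / 0.065 = 36461.53846
PV of perpetuity: 36461.53846 / (1+0.065)^5 = 26612.57819
Total PV = 4737.47456 + 26612.57819 = 31350.05275

$31350.05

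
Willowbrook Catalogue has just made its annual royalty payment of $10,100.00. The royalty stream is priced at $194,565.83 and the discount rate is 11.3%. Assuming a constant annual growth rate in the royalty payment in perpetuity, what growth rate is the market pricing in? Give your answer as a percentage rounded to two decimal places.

P = D₀(1+g)/(r−g) ⇒ P(r−g) = D₀(1+g) ⇒ g(P+D₀) = P·r − D₀
g = (P·r − D₀)/(P + D₀) = ($194,565.83×0.113 − $10,100.00) / ($194,565.83 + $10,100.00) = 0.058075

5.81%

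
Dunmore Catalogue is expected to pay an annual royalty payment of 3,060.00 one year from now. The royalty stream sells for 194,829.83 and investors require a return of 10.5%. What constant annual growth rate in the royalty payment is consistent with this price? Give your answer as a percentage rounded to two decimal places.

8.93%

P = D₁/(r−g) ⇒ g = r − D₁/P = 0.105 − 3,060.00/194,829.83 = 0.089294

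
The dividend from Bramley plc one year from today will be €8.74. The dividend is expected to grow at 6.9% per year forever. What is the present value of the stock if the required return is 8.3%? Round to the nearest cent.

Growing perpetuity: P = D₁ / (r − g) = €8.7400 / (0.083 − 0.069) = €624.29

€624.29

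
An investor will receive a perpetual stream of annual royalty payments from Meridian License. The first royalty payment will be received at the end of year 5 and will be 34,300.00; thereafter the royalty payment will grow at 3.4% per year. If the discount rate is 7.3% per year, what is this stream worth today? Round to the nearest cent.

Value at end of year 4: C₁ / (r − g) = 34,300.00 / (0.073 − 0.034) = 879,487.1795
Discount to today: PV = 879,487.1795 / (1 + 0.073)^4 = 879,487.1795 / 1.325558 = 663,484.26

663484.26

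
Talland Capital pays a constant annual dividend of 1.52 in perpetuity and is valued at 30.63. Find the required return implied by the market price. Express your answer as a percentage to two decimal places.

P = C/r ⇒ r = C/P = 1.52/30.63 = 0.049625

4.96%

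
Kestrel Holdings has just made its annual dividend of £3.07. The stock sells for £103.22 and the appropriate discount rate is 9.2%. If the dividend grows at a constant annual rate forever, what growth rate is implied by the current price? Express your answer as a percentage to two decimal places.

6.05%

P = D₀(1+g)/(r−g) ⇒ P(r−g) = D₀(1+g) ⇒ g(P+D₀) = P·r − D₀
g = (P·r − D₀)/(P + D₀) = (£103.22×0.092 − £3.07) / (£103.22 + £3.07) = 0.060459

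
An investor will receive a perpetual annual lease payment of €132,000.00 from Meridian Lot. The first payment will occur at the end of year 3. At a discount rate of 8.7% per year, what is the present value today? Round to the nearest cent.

€1284090.37

Value at end of year 2: C / r = €132,000.00 / 0.087 = €1,517,241.3793
Discount to today: PV = €1,517,241.3793 / (1 + 0.087)^2 = €1,517,241.3793 / 1.181569 = €1,284,090.37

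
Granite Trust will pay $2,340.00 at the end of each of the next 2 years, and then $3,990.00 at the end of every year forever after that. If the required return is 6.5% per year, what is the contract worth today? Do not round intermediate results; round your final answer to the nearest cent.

PV of 2-year annuity: $2,340.00 × [1 − (1+0.065)^−2] / 0.065 = 4260.26582
Perpetuity value at year 2: $3,990.00 / 0.065 = 61384.61538
PV of perpetuity: 61384.61538 / (1+0.065)^2 = 54120.31597
Total PV = 4260.26582 + 54120.31597 = 58380.58179

$58380.58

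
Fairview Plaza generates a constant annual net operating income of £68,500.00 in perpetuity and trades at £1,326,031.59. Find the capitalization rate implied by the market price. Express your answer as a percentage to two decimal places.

P = C/r ⇒ r = C/P = £68,500.00/£1,326,031.59 = 0.051658

5.17%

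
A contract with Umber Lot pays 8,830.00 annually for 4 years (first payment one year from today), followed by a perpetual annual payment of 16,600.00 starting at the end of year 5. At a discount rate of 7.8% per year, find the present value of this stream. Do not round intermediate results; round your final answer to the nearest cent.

186970.30

PV of 4-year annuity: 8,830.00 × [1 − (1+0.078)^−4] / 0.078 = 29376.75128
Perpetuity value at year 4: 16,600.00 / 0.078 = 212820.51282
PV of perpetuity: 212820.51282 / (1+0.078)^4 = 157593.55118
Total PV = 29376.75128 + 157593.55118 = 186970.30246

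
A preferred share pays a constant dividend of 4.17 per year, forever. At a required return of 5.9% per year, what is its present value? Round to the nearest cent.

70.68

Level perpetuity: PV = C / r = 4.17 / 0.059 = 70.68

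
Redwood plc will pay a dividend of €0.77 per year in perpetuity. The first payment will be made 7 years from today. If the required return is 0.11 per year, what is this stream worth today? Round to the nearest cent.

€3.74

Value at end of year 6: C / r = €0.77 / 0.11 = €7.0000
Discount to today: PV = €7.0000 / (1 + 0.11)^6 = €7.0000 / 1.870415 = €3.74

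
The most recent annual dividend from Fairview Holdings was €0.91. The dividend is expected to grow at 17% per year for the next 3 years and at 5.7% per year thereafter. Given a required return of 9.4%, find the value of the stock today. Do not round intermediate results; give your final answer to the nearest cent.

€34.93

D_1 = 1.06470
D_2 = 1.24570
D_3 = 1.45747
Terminal value at year 3: TV = D_3×(1+g_2)/(r−g_2) = 1.54054/0.037 = 41.63631
P_0 = D_1/(1+r)^1 + D_2/(1+r)^2 + D_3/(1+r)^3 + TV/(1+r)^3
    = 0.97322 + 1.04083 + 1.11313 + 31.79950 = 34.92668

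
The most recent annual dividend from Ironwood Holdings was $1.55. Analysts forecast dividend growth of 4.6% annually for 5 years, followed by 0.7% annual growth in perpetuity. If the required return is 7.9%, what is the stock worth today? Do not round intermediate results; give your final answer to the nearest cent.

$25.63

D_1 = 1.62130
D_2 = 1.69588
D_3 = 1.77389
D_4 = 1.85549
D_5 = 1.94084
Terminal value at year 5: TV = D_5×(1+g_2)/(r−g_2) = 1.95443/0.072 = 27.14483
P_0 = D_1/(1+r)^1 + D_2/(1+r)^2 + D_3/(1+r)^3 + D_4/(1+r)^4 + D_5/(1+r)^5 + TV/(1+r)^5
    = 1.50259 + 1.45664 + 1.41209 + 1.36890 + 1.32704 + 18.56008 = 25.62735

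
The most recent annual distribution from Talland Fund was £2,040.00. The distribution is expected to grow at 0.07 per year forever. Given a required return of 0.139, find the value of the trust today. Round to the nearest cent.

£31634.78

D₁ = D₀ × (1 + g) = £2,040.00 × 1.07 = £2,182.8000
Growing perpetuity: P = D₁ / (r − g) = £2,182.8000 / (0.139 − 0.07) = £31,634.78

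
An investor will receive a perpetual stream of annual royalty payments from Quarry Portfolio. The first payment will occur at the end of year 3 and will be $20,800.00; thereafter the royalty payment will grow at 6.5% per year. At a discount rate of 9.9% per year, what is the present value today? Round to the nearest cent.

$506511.18

Value at end of year 2: C₁ / (r − g) = $20,800.00 / (0.099 − 0.065) = $611,764.7059
Discount to today: PV = $611,764.7059 / (1 + 0.099)^2 = $611,764.7059 / 1.207801 = $506,511.18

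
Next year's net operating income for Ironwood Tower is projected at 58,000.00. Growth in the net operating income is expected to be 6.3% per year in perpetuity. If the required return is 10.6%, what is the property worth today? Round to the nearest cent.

1348837.21

Growing perpetuity: P = D₁ / (r − g) = 58,000.0000 / (0.106 − 0.063) = 1,348,837.21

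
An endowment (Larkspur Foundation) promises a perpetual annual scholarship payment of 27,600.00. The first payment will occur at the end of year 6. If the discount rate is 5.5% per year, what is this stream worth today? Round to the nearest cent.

Value at end of year 5: C / r = 27,600.00 / 0.055 = 501,818.1818
Discount to today: PV = 501,818.1818 / (1 + 0.055)^5 = 501,818.1818 / 1.306960 = 383,958.33

383958.33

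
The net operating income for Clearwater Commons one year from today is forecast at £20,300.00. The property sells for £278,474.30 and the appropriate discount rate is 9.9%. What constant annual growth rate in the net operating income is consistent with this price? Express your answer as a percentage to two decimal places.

P = D₁/(r−g) ⇒ g = r − D₁/P = 0.099 − £20,300.00/£278,474.30 = 0.026103

2.61%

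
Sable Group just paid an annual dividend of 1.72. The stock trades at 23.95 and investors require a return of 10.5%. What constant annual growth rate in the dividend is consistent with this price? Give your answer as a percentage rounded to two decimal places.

P = D₀(1+g)/(r−g) ⇒ P(r−g) = D₀(1+g) ⇒ g(P+D₀) = P·r − D₀
g = (P·r − D₀)/(P + D₀) = (23.95×0.105 − 1.72) / (23.95 + 1.72) = 0.030960

3.10%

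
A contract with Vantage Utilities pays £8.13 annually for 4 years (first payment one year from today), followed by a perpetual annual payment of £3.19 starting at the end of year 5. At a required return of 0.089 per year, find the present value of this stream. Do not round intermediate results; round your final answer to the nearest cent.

PV of 4-year annuity: £8.13 × [1 − (1+0.089)^−4] / 0.089 = 26.39684
Perpetuity value at year 4: £3.19 / 0.089 = 35.84270
PV of perpetuity: 35.84270 / (1+0.089)^4 = 25.48527
Total PV = 26.39684 + 25.48527 = 51.88210

£51.88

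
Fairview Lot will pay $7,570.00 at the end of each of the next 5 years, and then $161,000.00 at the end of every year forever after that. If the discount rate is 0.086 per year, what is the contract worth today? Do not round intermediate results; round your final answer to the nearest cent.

$1269058.09

PV of 5-year annuity: $7,570.00 × [1 − (1+0.086)^−5] / 0.086 = 29752.81521
Perpetuity value at year 5: $161,000.00 / 0.086 = 1872093.02326
PV of perpetuity: 1872093.02326 / (1+0.086)^5 = 1239305.27581
Total PV = 29752.81521 + 1239305.27581 = 1269058.09102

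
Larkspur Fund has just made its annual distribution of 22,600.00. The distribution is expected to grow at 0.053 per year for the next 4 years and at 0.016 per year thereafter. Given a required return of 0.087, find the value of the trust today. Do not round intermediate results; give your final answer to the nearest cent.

368348.10

D_1 = 23797.80000
D_2 = 25059.08340
D_3 = 26387.21482
D_4 = 27785.73721
Terminal value at year 4: TV = D_4×(1+g_2)/(r−g_2) = 28230.30900/0.071 = 397609.98593
P_0 = D_1/(1+r)^1 + D_2/(1+r)^2 + D_3/(1+r)^3 + D_4/(1+r)^4 + TV/(1+r)^4
    = 21893.10028 + 21208.31149 + 20544.94204 + 19902.32196 + 284799.42410 = 368348.09987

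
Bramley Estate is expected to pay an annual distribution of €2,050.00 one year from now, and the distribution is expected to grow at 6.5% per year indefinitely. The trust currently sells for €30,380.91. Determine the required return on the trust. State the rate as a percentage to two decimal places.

13.25%

P = D₁/(r − g) ⇒ r = D₁/P + g = €2,050.0000/€30,380.91 + 0.065 = 0.067477 + 0.065 = 0.132477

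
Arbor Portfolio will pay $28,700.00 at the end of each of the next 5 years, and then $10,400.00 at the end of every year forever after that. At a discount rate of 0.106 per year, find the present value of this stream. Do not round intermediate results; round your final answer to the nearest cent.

$166434.23

PV of 5-year annuity: $28,700.00 × [1 − (1+0.106)^−5] / 0.106 = 107148.27626
Perpetuity value at year 5: $10,400.00 / 0.106 = 98113.20755
PV of perpetuity: 98113.20755 / (1+0.106)^5 = 59285.95762
Total PV = 107148.27626 + 59285.95762 = 166434.23387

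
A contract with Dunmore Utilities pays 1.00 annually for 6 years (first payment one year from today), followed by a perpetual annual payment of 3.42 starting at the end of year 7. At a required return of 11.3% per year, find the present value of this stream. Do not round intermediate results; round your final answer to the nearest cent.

PV of 6-year annuity: 1.00 × [1 − (1+0.113)^−6] / 0.113 = 4.19423
Perpetuity value at year 6: 3.42 / 0.113 = 30.26549
PV of perpetuity: 30.26549 / (1+0.113)^6 = 15.92123
Total PV = 4.19423 + 15.92123 = 20.11546

20.12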